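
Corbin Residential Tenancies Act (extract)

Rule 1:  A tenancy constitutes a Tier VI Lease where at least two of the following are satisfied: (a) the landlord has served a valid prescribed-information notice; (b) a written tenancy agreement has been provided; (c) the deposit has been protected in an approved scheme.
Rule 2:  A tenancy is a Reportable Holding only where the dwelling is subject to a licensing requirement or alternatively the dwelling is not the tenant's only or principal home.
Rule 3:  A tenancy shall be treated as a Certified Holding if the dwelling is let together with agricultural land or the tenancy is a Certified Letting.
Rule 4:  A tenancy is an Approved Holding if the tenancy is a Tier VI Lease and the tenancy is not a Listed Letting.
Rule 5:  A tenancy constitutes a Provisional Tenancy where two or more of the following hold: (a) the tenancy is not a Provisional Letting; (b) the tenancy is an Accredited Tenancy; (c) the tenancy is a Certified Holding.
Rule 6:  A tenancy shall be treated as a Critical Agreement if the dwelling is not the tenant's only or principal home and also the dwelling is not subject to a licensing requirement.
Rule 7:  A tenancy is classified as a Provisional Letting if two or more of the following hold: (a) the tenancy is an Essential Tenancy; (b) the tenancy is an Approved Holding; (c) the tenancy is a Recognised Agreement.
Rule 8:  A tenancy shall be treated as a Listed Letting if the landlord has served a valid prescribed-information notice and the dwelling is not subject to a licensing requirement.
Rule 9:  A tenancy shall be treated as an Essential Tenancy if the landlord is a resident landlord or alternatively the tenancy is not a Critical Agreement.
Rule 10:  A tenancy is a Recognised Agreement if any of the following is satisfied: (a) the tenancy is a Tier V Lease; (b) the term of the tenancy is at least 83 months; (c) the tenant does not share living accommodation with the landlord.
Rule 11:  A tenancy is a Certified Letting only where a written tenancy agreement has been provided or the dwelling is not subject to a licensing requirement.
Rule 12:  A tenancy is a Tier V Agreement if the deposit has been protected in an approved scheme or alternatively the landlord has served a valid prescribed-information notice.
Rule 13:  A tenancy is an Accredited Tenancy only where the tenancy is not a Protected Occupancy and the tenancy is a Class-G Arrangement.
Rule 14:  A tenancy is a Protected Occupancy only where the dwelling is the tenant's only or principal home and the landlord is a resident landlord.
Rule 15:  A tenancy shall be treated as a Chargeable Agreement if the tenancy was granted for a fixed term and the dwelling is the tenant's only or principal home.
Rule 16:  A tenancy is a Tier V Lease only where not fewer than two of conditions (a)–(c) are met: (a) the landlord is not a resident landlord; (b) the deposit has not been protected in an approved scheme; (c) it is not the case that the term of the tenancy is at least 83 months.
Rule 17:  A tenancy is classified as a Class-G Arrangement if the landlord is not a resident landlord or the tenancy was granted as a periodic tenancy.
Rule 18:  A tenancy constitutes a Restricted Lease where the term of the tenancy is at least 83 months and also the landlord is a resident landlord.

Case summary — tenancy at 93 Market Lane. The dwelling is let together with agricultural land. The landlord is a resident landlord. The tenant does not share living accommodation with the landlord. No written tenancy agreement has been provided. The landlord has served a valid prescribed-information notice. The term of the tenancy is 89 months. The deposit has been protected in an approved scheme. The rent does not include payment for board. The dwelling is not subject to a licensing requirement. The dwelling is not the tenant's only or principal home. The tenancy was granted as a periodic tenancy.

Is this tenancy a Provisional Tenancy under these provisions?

rule 6 — Critical Agreement: [the dwelling is not the tenant's only or principal home? yes] AND [the dwelling is not subject to a licensing requirement? yes] → satisfied.
rule 9 — Essential Tenancy: [the landlord is a resident landlord? yes] OR [not a Critical Agreement (rule 6)? no] → satisfied.
rule 1 — Tier VI Lease: the landlord has served a valid prescribed-information notice? yes; a written tenancy agreement has been provided? no; the deposit has been protected in an approved scheme? yes — 2 of 3 hold (need ≥2) → satisfied.
rule 8 — Listed Letting: [the landlord has served a valid prescribed-information notice? yes] AND [the dwelling is not subject to a licensing requirement? yes] → satisfied.
rule 4 — Approved Holding: [Tier VI Lease (rule 1)? yes] AND [not a Listed Letting (rule 8)? no] → not satisfied.
rule 16 — Tier V Lease: the landlord is not a resident landlord? no; the deposit has not been protected in an approved scheme? no; term of the tenancy: 89 months ≥ 83 months? yes, so negated condition no — 0 of 3 hold (need ≥2) → not satisfied.
rule 10 — Recognised Agreement: [Tier V Lease (rule 16)? no] OR [term of the tenancy: 89 months ≥ 83 months? yes] OR [the tenant does not share living accommodation with the landlord? yes] → satisfied.
rule 7 — Provisional Letting: Essential Tenancy (rule 9)? yes; Approved Holding (rule 4)? no; Recognised Agreement (rule 10)? yes — 2 of 3 hold (need ≥2) → satisfied.
rule 14 — Protected Occupancy: [the dwelling is the tenant's only or principal home? no] AND [the landlord is a resident landlord? yes] → not satisfied.
rule 17 — Class-G Arrangement: [the landlord is not a resident landlord? no] OR [the tenancy was granted as a periodic tenancy? yes] → satisfied.
rule 13 — Accredited Tenancy: [not a Protected Occupancy (rule 14)? yes] AND [Class-G Arrangement (rule 17)? yes] → satisfied.
rule 11 — Certified Letting: [a written tenancy agreement has been provided? no] OR [the dwelling is not subject to a licensing requirement? yes] → satisfied.
rule 3 — Certified Holding: [the dwelling is let together with agricultural land? yes] OR [Certified Letting (rule 11)? yes] → satisfied.
rule 5 — Provisional Tenancy: not a Provisional Letting (rule 7)? no; Accredited Tenancy (rule 13)? yes; Certified Holding (rule 3)? yes — 2 of 3 hold (need ≥2) → satisfied.

Yes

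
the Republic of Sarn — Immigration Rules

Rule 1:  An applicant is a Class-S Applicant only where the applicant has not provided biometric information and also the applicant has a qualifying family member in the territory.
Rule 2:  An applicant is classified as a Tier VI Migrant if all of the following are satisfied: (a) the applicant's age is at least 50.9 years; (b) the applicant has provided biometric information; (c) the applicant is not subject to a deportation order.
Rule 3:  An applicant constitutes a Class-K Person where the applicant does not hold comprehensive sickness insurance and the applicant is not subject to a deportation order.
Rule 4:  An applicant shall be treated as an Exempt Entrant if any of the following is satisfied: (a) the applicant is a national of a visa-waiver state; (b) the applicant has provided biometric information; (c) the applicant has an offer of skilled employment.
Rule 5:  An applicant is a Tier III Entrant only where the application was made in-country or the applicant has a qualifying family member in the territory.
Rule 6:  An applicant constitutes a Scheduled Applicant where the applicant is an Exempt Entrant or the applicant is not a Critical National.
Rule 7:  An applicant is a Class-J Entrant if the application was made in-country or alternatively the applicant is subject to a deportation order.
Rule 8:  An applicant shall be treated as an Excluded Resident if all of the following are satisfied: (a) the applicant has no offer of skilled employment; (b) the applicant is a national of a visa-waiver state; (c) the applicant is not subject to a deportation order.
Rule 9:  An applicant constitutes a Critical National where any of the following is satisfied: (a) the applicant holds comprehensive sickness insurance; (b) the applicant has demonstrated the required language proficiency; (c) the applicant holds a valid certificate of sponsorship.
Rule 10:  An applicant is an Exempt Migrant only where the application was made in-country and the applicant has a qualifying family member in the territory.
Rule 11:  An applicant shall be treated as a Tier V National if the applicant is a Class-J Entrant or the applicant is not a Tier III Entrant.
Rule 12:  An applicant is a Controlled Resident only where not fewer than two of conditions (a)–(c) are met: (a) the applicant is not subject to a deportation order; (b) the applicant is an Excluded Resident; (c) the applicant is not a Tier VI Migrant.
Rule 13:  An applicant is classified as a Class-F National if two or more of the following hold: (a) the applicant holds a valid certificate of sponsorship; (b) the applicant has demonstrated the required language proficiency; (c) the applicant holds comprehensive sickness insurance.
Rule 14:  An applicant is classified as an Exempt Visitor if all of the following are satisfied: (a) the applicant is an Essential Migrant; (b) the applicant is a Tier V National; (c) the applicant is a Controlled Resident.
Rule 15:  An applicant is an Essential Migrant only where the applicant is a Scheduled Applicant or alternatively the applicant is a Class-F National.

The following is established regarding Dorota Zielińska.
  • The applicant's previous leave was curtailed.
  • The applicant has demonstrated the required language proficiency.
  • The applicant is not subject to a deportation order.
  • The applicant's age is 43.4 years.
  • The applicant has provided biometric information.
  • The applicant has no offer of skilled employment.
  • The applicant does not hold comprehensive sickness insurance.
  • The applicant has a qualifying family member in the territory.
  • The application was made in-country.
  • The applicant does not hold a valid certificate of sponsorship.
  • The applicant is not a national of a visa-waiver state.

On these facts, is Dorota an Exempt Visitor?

Yes

Under rule 4: the applicant is a national of a visa-waiver state? no; or the applicant has provided biometric information? yes; or the applicant has an offer of skilled employment? no. So the applicant is an Exempt Entrant.
Under rule 9: the applicant holds comprehensive sickness insurance? no; or the applicant has demonstrated the required language proficiency? yes; or the applicant holds a valid certificate of sponsorship? no. So the applicant is a Critical National.
Under rule 6: Exempt Entrant (rule 4)? yes; or not a Critical National (rule 9)? no. So the applicant is a Scheduled Applicant.
Under rule 13: the applicant holds a valid certificate of sponsorship? no; the applicant has demonstrated the required language proficiency? yes; the applicant holds comprehensive sickness insurance? no — 1 of 3 hold (need ≥2) → not satisfied.
Under rule 15: Scheduled Applicant (rule 6)? yes; or Class-F National (rule 13)? no. So the applicant is an Essential Migrant.
Under rule 7: the application was made in-country? yes; or the applicant is subject to a deportation order? no. So the applicant is a Class-J Entrant.
Under rule 5: the application was made in-country? yes; or the applicant has a qualifying family member in the territory? yes. So the applicant is a Tier III Entrant.
Under rule 11: Class-J Entrant (rule 7)? yes; or not a Tier III Entrant (rule 5)? no. So the applicant is a Tier V National.
Under rule 8: the applicant has no offer of skilled employment? yes; and the applicant is a national of a visa-waiver state? no; and the applicant is not subject to a deportation order? yes. So the applicant is not an Excluded Resident.
Under rule 2: applicant's age: 43.4 years ≥ 50.9 years? no; and the applicant has provided biometric information? yes; and the applicant is not subject to a deportation order? yes. So the applicant is not a Tier VI Migrant.
Under rule 12: the applicant is not subject to a deportation order? yes; Excluded Resident (rule 8)? no; not a Tier VI Migrant (rule 2)? yes — 2 of 3 hold (need ≥2) → satisfied.
Under rule 14: Essential Migrant (rule 15)? yes; and Tier V National (rule 11)? yes; and Controlled Resident (rule 12)? yes. So the applicant is an Exempt Visitor.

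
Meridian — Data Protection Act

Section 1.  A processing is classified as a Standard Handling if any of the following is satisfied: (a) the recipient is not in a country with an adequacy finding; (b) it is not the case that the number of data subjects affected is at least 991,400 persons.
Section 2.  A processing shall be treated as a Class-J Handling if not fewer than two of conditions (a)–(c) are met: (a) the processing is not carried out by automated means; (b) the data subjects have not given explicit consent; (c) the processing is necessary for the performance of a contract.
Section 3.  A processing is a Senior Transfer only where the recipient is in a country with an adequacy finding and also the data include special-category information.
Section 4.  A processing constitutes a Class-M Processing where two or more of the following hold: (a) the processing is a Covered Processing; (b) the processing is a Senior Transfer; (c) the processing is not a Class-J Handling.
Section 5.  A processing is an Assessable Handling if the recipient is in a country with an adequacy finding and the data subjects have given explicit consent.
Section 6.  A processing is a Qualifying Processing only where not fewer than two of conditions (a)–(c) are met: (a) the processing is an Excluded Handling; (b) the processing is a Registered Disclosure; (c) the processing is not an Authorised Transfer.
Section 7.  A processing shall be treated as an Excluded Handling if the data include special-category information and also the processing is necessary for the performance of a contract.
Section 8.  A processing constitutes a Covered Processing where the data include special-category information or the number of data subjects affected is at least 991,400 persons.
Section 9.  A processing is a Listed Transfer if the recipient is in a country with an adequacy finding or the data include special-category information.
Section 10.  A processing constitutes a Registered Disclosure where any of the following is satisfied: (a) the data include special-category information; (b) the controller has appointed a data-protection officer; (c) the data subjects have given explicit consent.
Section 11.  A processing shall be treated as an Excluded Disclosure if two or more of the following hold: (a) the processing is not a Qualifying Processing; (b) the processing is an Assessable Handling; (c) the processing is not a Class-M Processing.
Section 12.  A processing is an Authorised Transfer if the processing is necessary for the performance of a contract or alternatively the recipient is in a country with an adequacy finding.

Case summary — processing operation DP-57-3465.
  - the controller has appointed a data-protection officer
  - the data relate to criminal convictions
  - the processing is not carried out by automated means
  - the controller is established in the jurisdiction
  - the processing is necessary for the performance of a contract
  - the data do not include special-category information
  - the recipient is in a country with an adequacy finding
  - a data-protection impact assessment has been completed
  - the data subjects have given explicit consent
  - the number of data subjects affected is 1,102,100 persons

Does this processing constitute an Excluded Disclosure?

section 7 — Excluded Handling: [the data include special-category information? no] AND [the processing is necessary for the performance of a contract? yes] → not satisfied.
section 10 — Registered Disclosure: [the data include special-category information? no] OR [the controller has appointed a data-protection officer? yes] OR [the data subjects have given explicit consent? yes] → satisfied.
section 12 — Authorised Transfer: [the processing is necessary for the performance of a contract? yes] OR [the recipient is in a country with an adequacy finding? yes] → satisfied.
section 6 — Qualifying Processing: Excluded Handling (section 7)? no; Registered Disclosure (section 10)? yes; not an Authorised Transfer (section 12)? no — 1 of 3 hold (need ≥2) → not satisfied.
section 5 — Assessable Handling: [the recipient is in a country with an adequacy finding? yes] AND [the data subjects have given explicit consent? yes] → satisfied.
section 8 — Covered Processing: [the data include special-category information? no] OR [number of data subjects affected: 1,102,100 persons ≥ 991,400 persons? yes] → satisfied.
section 3 — Senior Transfer: [the recipient is in a country with an adequacy finding? yes] AND [the data include special-category information? no] → not satisfied.
section 2 — Class-J Handling: the processing is not carried out by automated means? yes; the data subjects have not given explicit consent? no; the processing is necessary for the performance of a contract? yes — 2 of 3 hold (need ≥2) → satisfied.
section 4 — Class-M Processing: Covered Processing (section 8)? yes; Senior Transfer (section 3)? no; not a Class-J Handling (section 2)? no — 1 of 3 hold (need ≥2) → not satisfied.
section 11 — Excluded Disclosure: not a Qualifying Processing (section 6)? yes; Assessable Handling (section 5)? yes; not a Class-M Processing (section 4)? yes — 3 of 3 hold (need ≥2) → satisfied.

Yes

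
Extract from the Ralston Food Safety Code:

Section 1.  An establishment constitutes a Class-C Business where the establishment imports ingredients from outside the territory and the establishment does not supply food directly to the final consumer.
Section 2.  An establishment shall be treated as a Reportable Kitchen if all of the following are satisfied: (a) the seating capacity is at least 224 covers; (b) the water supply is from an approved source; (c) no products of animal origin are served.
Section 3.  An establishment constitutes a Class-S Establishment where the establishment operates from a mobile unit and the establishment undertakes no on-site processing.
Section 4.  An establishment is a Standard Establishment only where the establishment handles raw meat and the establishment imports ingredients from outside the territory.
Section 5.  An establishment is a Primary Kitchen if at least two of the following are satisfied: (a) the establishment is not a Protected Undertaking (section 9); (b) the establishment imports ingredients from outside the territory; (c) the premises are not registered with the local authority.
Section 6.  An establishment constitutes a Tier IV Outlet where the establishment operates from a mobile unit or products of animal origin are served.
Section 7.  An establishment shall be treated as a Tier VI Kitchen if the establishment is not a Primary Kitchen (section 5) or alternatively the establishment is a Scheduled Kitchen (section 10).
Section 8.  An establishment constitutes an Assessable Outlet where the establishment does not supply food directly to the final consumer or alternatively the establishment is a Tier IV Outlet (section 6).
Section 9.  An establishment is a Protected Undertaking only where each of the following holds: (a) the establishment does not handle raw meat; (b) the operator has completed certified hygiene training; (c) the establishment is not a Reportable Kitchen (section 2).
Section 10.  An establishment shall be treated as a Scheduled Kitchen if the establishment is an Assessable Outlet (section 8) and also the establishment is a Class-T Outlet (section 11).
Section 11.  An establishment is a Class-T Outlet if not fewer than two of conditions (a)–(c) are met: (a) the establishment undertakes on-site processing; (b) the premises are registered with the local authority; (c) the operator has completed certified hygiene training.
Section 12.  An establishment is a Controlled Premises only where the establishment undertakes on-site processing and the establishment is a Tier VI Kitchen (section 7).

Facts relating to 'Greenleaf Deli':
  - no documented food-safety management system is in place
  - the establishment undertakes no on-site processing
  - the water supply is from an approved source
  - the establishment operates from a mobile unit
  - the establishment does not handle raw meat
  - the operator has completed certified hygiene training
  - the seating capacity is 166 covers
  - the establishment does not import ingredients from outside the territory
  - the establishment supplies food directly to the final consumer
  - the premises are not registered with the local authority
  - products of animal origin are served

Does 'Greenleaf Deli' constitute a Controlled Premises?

Under section 2: seating capacity: 166 covers ≥ 224 covers? no; and the water supply is from an approved source? yes; and no products of animal origin are served? no. So the establishment is not a Reportable Kitchen.
Under section 9: the establishment does not handle raw meat? yes; and the operator has completed certified hygiene training? yes; and not a Reportable Kitchen (section 2)? yes. So the establishment is a Protected Undertaking.
Under section 5: not a Protected Undertaking (section 9)? no; the establishment imports ingredients from outside the territory? no; the premises are not registered with the local authority? yes — 1 of 3 hold (need ≥2) → not satisfied.
Under section 6: the establishment operates from a mobile unit? yes; or products of animal origin are served? yes. So the establishment is a Tier IV Outlet.
Under section 8: the establishment does not supply food directly to the final consumer? no; or Tier IV Outlet (section 6)? yes. So the establishment is an Assessable Outlet.
Under section 11: the establishment undertakes on-site processing? no; the premises are registered with the local authority? no; the operator has completed certified hygiene training? yes — 1 of 3 hold (need ≥2) → not satisfied.
Under section 10: Assessable Outlet (section 8)? yes; and Class-T Outlet (section 11)? no. So the establishment is not a Scheduled Kitchen.
Under section 7: not a Primary Kitchen (section 5)? yes; or Scheduled Kitchen (section 10)? no. So the establishment is a Tier VI Kitchen.
Under section 12: the establishment undertakes on-site processing? no; and Tier VI Kitchen (section 7)? yes. So the establishment is not a Controlled Premises.

No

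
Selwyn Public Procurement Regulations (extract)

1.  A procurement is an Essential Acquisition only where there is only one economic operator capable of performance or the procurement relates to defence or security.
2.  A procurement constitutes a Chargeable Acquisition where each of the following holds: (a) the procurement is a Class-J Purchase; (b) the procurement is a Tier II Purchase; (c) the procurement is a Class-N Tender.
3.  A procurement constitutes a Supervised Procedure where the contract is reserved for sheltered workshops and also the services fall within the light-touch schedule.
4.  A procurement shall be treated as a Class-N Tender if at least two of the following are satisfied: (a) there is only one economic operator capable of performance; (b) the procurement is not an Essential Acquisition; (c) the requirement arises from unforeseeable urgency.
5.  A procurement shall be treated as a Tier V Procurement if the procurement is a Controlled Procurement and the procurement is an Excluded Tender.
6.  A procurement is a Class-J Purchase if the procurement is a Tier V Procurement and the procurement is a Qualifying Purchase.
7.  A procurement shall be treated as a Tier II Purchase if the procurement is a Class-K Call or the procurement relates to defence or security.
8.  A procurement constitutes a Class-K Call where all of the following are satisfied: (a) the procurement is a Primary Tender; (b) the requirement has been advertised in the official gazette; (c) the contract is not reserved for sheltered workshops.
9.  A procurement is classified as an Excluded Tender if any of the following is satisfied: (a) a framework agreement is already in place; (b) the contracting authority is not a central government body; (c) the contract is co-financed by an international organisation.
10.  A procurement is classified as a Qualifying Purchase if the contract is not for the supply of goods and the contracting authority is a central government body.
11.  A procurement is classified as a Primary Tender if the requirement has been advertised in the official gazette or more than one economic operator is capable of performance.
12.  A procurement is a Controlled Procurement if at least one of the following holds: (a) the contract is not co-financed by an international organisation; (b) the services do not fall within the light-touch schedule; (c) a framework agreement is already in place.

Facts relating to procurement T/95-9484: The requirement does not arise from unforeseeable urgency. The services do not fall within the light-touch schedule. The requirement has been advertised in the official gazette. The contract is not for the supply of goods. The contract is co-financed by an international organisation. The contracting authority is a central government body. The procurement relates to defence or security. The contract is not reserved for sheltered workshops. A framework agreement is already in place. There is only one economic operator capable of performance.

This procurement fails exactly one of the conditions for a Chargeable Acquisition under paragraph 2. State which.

Class-N Tender

paragraph 12 — Controlled Procurement: [the contract is not co-financed by an international organisation? no] OR [the services do not fall within the light-touch schedule? yes] OR [a framework agreement is already in place? yes] → satisfied.
paragraph 9 — Excluded Tender: [a framework agreement is already in place? yes] OR [the contracting authority is not a central government body? no] OR [the contract is co-financed by an international organisation? yes] → satisfied.
paragraph 5 — Tier V Procurement: [Controlled Procurement (paragraph 12)? yes] AND [Excluded Tender (paragraph 9)? yes] → satisfied.
paragraph 10 — Qualifying Purchase: [the contract is not for the supply of goods? yes] AND [the contracting authority is a central government body? yes] → satisfied.
paragraph 6 — Class-J Purchase: [Tier V Procurement (paragraph 5)? yes] AND [Qualifying Purchase (paragraph 10)? yes] → satisfied.
paragraph 11 — Primary Tender: [the requirement has been advertised in the official gazette? yes] OR [more than one economic operator is capable of performance? no] → satisfied.
paragraph 8 — Class-K Call: [Primary Tender (paragraph 11)? yes] AND [the requirement has been advertised in the official gazette? yes] AND [the contract is not reserved for sheltered workshops? yes] → satisfied.
paragraph 7 — Tier II Purchase: [Class-K Call (paragraph 8)? yes] OR [the procurement relates to defence or security? yes] → satisfied.
paragraph 1 — Essential Acquisition: [there is only one economic operator capable of performance? yes] OR [the procurement relates to defence or security? yes] → satisfied.
paragraph 4 — Class-N Tender: there is only one economic operator capable of performance? yes; not an Essential Acquisition (paragraph 1)? no; the requirement arises from unforeseeable urgency? no — 1 of 3 hold (need ≥2) → not satisfied.
paragraph 2 — Chargeable Acquisition: [Class-J Purchase (paragraph 6)? yes] AND [Tier II Purchase (paragraph 7)? yes] AND [Class-N Tender (paragraph 4)? no] → not satisfied.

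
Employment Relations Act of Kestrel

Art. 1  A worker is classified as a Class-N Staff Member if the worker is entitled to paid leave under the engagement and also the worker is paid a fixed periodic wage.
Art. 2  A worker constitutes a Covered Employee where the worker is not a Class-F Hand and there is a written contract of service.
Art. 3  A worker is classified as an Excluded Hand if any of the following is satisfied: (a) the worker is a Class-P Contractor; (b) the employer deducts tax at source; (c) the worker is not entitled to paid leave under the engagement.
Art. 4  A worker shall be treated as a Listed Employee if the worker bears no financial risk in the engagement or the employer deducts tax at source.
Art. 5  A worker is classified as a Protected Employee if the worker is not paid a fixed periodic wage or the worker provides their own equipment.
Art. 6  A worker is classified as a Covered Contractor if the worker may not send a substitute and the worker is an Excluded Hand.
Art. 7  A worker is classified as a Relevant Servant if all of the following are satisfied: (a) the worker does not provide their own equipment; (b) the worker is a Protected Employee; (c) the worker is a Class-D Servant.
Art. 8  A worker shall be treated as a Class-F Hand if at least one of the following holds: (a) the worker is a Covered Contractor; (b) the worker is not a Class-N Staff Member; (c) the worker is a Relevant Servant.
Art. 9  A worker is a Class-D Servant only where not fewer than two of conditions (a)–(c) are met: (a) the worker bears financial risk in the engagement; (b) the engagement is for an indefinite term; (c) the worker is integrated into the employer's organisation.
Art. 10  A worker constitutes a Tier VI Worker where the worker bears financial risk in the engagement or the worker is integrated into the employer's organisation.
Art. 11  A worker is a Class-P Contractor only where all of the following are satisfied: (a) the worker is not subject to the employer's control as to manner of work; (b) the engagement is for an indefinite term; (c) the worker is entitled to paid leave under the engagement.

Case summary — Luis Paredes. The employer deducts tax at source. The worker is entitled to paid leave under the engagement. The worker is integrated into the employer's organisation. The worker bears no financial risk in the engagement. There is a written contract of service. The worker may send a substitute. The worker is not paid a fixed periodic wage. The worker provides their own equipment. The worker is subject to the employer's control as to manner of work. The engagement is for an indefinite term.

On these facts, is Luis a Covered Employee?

No

article 11 — Class-P Contractor: [the worker is not subject to the employer's control as to manner of work? no] AND [the engagement is for an indefinite term? yes] AND [the worker is entitled to paid leave under the engagement? yes] → not satisfied.
article 3 — Excluded Hand: [Class-P Contractor (article 11)? no] OR [the employer deducts tax at source? yes] OR [the worker is not entitled to paid leave under the engagement? no] → satisfied.
article 6 — Covered Contractor: [the worker may not send a substitute? no] AND [Excluded Hand (article 3)? yes] → not satisfied.
article 1 — Class-N Staff Member: [the worker is entitled to paid leave under the engagement? yes] AND [the worker is paid a fixed periodic wage? no] → not satisfied.
article 5 — Protected Employee: [the worker is not paid a fixed periodic wage? yes] OR [the worker provides their own equipment? yes] → satisfied.
article 9 — Class-D Servant: the worker bears financial risk in the engagement? no; the engagement is for an indefinite term? yes; the worker is integrated into the employer's organisation? yes — 2 of 3 hold (need ≥2) → satisfied.
article 7 — Relevant Servant: [the worker does not provide their own equipment? no] AND [Protected Employee (article 5)? yes] AND [Class-D Servant (article 9)? yes] → not satisfied.
article 8 — Class-F Hand: [Covered Contractor (article 6)? no] OR [not a Class-N Staff Member (article 1)? yes] OR [Relevant Servant (article 7)? no] → satisfied.
article 2 — Covered Employee: [not a Class-F Hand (article 8)? no] AND [there is a written contract of service? yes] → not satisfied.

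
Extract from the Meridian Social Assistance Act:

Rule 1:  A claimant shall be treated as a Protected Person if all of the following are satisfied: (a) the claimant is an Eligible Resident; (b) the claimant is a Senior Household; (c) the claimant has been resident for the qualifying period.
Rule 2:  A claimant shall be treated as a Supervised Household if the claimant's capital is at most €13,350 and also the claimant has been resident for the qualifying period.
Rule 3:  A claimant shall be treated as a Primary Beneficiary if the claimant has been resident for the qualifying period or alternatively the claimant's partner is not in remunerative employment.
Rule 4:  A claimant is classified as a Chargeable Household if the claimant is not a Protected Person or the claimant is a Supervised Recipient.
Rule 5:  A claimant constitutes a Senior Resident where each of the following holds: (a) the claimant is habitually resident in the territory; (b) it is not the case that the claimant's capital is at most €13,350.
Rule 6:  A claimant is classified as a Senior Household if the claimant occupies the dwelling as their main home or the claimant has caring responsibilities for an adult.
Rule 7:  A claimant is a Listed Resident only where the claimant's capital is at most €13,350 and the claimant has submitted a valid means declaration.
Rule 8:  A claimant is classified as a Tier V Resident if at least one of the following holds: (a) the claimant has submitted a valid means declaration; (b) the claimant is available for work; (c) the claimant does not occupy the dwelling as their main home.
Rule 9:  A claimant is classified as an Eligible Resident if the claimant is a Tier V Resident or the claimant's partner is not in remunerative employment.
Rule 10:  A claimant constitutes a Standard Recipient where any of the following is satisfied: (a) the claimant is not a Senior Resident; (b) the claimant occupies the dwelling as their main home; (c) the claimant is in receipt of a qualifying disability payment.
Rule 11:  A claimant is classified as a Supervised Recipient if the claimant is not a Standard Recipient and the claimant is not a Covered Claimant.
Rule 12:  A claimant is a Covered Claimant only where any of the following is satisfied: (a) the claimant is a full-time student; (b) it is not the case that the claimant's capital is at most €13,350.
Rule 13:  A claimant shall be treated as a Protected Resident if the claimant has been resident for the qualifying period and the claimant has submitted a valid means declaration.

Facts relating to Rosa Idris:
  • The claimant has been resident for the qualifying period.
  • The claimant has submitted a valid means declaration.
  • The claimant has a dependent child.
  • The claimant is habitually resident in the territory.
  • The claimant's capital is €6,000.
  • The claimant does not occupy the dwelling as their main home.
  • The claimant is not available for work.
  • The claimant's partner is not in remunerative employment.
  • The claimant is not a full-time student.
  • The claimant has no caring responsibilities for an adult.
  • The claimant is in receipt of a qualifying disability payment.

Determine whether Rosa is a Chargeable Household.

Under rule 8: the claimant has submitted a valid means declaration? yes; or the claimant is available for work? no; or the claimant does not occupy the dwelling as their main home? yes. So the claimant is a Tier V Resident.
Under rule 9: Tier V Resident (rule 8)? yes; or the claimant's partner is not in remunerative employment? yes. So the claimant is an Eligible Resident.
Under rule 6: the claimant occupies the dwelling as their main home? no; or the claimant has caring responsibilities for an adult? no. So the claimant is not a Senior Household.
Under rule 1: Eligible Resident (rule 9)? yes; and Senior Household (rule 6)? no; and the claimant has been resident for the qualifying period? yes. So the claimant is not a Protected Person.
Under rule 5: the claimant is habitually resident in the territory? yes; and claimant's capital: €6,000 ≤ €13,350? yes, so negated condition no. So the claimant is not a Senior Resident.
Under rule 10: not a Senior Resident (rule 5)? yes; or the claimant occupies the dwelling as their main home? no; or the claimant is in receipt of a qualifying disability payment? yes. So the claimant is a Standard Recipient.
Under rule 12: the claimant is a full-time student? no; or claimant's capital: €6,000 ≤ €13,350? yes, so negated condition no. So the claimant is not a Covered Claimant.
Under rule 11: not a Standard Recipient (rule 10)? no; and not a Covered Claimant (rule 12)? yes. So the claimant is not a Supervised Recipient.
Under rule 4: not a Protected Person (rule 1)? yes; or Supervised Recipient (rule 11)? no. So the claimant is a Chargeable Household.

Yes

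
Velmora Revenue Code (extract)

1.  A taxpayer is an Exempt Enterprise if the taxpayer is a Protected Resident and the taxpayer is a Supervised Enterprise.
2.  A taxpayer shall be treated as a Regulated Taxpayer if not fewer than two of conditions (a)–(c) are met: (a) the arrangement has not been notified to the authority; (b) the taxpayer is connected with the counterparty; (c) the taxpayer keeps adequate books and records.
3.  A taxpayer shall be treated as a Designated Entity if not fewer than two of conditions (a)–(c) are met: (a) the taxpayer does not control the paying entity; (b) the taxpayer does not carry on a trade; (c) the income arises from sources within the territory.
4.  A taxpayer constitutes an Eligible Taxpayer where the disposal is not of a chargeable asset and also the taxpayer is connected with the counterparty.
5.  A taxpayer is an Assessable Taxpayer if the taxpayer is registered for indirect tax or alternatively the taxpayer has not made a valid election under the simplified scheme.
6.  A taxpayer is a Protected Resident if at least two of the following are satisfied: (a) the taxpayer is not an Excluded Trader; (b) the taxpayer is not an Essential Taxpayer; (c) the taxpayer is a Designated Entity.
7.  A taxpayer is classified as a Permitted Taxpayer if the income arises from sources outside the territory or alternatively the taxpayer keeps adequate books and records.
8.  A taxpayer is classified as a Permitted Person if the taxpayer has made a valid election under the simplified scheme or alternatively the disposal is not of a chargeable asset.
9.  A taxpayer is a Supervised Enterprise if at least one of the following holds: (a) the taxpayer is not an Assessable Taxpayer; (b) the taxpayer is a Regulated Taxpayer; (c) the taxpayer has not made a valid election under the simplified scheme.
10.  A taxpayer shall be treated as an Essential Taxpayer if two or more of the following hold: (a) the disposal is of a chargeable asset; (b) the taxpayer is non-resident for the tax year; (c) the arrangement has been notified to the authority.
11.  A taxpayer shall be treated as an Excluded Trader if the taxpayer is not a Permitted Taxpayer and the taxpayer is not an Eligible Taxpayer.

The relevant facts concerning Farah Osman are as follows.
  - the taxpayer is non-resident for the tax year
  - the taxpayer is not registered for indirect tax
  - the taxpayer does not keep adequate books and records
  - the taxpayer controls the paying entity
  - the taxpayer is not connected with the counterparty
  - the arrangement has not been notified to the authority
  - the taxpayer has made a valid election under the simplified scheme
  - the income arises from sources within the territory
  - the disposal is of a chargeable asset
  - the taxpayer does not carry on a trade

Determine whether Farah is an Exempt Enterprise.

No

paragraph 7 — Permitted Taxpayer: [the income arises from sources outside the territory? no] OR [the taxpayer keeps adequate books and records? no] → not satisfied.
paragraph 4 — Eligible Taxpayer: [the disposal is not of a chargeable asset? no] AND [the taxpayer is connected with the counterparty? no] → not satisfied.
paragraph 11 — Excluded Trader: [not a Permitted Taxpayer (paragraph 7)? yes] AND [not an Eligible Taxpayer (paragraph 4)? yes] → satisfied.
paragraph 10 — Essential Taxpayer: the disposal is of a chargeable asset? yes; the taxpayer is non-resident for the tax year? yes; the arrangement has been notified to the authority? no — 2 of 3 hold (need ≥2) → satisfied.
paragraph 3 — Designated Entity: the taxpayer does not control the paying entity? no; the taxpayer does not carry on a trade? yes; the income arises from sources within the territory? yes — 2 of 3 hold (need ≥2) → satisfied.
paragraph 6 — Protected Resident: not an Excluded Trader (paragraph 11)? no; not an Essential Taxpayer (paragraph 10)? no; Designated Entity (paragraph 3)? yes — 1 of 3 hold (need ≥2) → not satisfied.
paragraph 5 — Assessable Taxpayer: [the taxpayer is registered for indirect tax? no] OR [the taxpayer has not made a valid election under the simplified scheme? no] → not satisfied.
paragraph 2 — Regulated Taxpayer: the arrangement has not been notified to the authority? yes; the taxpayer is connected with the counterparty? no; the taxpayer keeps adequate books and records? no — 1 of 3 hold (need ≥2) → not satisfied.
paragraph 9 — Supervised Enterprise: [not an Assessable Taxpayer (paragraph 5)? yes] OR [Regulated Taxpayer (paragraph 2)? no] OR [the taxpayer has not made a valid election under the simplified scheme? no] → satisfied.
paragraph 1 — Exempt Enterprise: [Protected Resident (paragraph 6)? no] AND [Supervised Enterprise (paragraph 9)? yes] → not satisfied.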